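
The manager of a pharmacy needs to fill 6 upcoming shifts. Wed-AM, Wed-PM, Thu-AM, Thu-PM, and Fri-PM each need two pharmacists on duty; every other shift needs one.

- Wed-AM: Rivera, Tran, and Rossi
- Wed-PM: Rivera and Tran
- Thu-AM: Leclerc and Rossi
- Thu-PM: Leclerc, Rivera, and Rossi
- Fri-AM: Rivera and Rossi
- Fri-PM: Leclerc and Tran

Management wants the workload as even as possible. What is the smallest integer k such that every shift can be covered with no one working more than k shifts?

3

With 4 pharmacists and 11 worker-slots to fill, someone must work at least ⌈11/4⌉ = 3 shifts, so k ≥ 3.
k = 3 works: Wed-AM→Rivera+Tran, Wed-PM→Rivera+Tran, Thu-AM→Leclerc+Rossi, Thu-PM→Leclerc+Rossi, Fri-AM→Rivera, Fri-PM→Leclerc+Tran.
Loads: Leclerc 3, Rivera 3, Tran 3, Rossi 2 — all ≤ 3.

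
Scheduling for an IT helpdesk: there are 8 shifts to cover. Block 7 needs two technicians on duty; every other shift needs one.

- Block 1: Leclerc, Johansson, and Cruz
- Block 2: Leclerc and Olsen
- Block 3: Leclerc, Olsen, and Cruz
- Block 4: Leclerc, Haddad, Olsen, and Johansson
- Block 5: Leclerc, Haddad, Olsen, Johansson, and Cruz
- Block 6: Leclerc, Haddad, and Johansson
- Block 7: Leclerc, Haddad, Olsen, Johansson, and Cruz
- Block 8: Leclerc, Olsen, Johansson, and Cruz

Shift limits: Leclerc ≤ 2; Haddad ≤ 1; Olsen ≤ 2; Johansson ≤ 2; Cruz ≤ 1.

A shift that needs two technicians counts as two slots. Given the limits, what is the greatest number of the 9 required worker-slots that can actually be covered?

Total capacity across all technicians is 2+1+2+2+1 = 8, and 9 slots are needed, so at most 8 can be filled.
An assignment achieving 8: Block 1→Leclerc, Block 2→Leclerc, Block 3→Olsen, Block 4→Olsen, Block 5→Johansson, Block 6→Haddad, Block 7→Cruz, Block 8→Johansson.
Loads: Leclerc 2/2, Haddad 1/1, Olsen 2/2, Johansson 2/2, Cruz 1/1.

8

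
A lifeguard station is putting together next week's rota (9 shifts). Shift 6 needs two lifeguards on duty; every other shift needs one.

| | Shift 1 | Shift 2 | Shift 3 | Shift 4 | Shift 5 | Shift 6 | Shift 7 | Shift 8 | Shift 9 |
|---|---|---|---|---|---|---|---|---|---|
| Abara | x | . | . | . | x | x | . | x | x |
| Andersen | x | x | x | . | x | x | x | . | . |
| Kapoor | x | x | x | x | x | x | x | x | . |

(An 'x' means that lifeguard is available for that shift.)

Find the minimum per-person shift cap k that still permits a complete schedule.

With 3 lifeguards and 10 worker-slots to fill, someone must work at least ⌈10/3⌉ = 4 shifts, so k ≥ 4.
k = 4 works: Shift 1→Abara, Shift 2→Andersen, Shift 3→Andersen, Shift 4→Kapoor, Shift 5→Abara, Shift 6→Andersen+Kapoor, Shift 7→Andersen, Shift 8→Abara, Shift 9→Abara.
Loads: Abara 4, Andersen 4, Kapoor 2 — all ≤ 4.

4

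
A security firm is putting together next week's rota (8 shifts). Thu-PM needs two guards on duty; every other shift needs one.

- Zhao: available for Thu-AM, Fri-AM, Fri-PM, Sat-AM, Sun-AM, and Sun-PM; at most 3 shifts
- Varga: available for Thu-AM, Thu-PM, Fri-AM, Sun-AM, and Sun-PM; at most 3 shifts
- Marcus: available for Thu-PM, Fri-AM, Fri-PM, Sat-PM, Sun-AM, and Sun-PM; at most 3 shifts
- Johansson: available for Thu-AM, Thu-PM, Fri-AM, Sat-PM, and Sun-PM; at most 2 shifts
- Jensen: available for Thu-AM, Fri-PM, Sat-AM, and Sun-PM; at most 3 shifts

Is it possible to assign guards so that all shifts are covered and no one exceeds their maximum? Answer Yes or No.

One valid schedule: Thu-AM→Varga, Thu-PM→Varga+Marcus, Fri-AM→Varga, Fri-PM→Zhao, Sat-AM→Zhao, Sat-PM→Marcus, Sun-AM→Zhao, Sun-PM→Marcus.
Loads: Zhao 3/3, Varga 3/3, Marcus 3/3, Johansson 0/2, Jensen 0/3 — all within limits.

Yes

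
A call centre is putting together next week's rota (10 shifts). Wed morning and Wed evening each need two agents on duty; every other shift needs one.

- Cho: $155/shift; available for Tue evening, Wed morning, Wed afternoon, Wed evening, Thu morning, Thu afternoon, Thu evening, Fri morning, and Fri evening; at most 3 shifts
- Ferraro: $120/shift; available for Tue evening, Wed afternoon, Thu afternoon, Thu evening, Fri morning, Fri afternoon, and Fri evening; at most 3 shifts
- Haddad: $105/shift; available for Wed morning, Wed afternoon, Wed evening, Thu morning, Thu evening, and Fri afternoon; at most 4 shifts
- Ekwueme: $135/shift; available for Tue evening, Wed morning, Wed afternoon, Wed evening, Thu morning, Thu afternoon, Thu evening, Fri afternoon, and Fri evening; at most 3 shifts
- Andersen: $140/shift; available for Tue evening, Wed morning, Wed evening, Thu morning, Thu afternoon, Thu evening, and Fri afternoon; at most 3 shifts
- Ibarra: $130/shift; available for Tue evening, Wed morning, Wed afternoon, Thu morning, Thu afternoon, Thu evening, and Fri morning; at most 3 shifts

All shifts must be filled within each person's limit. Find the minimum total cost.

$1440

Picking the cheapest available agent for each shift independently would cost $1375, but that ignores the shift limits.
An optimal schedule: Tue evening→Ferraro, Wed morning→Ibarra+Ekwueme, Wed afternoon→Haddad, Wed evening→Haddad+Ekwueme, Thu morning→Haddad, Thu afternoon→Ibarra, Thu evening→Ibarra, Fri morning→Ferraro, Fri afternoon→Haddad, Fri evening→Ferraro.
Total: 120 + 130 + 135 + 105 + 105 + 135 + 105 + 130 + 130 + 120 + 105 + 120 = $1440.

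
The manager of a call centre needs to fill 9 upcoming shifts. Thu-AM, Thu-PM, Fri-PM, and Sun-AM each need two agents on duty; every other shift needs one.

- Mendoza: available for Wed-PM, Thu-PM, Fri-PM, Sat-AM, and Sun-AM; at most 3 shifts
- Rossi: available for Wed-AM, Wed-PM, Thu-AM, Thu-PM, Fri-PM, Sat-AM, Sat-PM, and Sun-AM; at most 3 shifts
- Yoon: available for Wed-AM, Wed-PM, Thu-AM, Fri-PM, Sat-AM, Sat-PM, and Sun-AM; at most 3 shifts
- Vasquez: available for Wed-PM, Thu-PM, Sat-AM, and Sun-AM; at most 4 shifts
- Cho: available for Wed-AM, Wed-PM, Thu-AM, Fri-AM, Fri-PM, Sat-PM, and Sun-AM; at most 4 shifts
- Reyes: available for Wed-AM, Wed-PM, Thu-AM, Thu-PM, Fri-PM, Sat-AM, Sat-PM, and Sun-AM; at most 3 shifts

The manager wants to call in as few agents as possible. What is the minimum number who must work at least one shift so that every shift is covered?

4

13 slots to fill and no one can take more than 4, so at least ⌈13/4⌉ = 4 agents are needed.
Mendoza, Rossi, Yoon, and Cho alone can cover everything: Wed-AM→Rossi, Wed-PM→Cho, Thu-AM→Rossi+Yoon, Thu-PM→Mendoza+Rossi, Fri-AM→Cho, Fri-PM→Mendoza+Cho, Sat-AM→Mendoza, Sat-PM→Yoon, Sun-AM→Yoon+Cho.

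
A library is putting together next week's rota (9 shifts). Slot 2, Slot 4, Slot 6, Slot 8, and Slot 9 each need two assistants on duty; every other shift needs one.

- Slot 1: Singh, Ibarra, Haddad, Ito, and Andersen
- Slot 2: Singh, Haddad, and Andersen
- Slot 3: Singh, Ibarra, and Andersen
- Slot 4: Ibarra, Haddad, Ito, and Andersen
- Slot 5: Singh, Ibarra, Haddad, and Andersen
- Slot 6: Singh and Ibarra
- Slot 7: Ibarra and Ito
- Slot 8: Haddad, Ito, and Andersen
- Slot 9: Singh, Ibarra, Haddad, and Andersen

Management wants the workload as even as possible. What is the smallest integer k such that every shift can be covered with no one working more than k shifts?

With 5 assistants and 14 worker-slots to fill, someone must work at least ⌈14/5⌉ = 3 shifts, so k ≥ 3.
k = 3 works: Slot 1→Ito, Slot 2→Singh+Haddad, Slot 3→Singh, Slot 4→Ito+Andersen, Slot 5→Ibarra, Slot 6→Singh+Ibarra, Slot 7→Ibarra, Slot 8→Haddad+Ito, Slot 9→Haddad+Andersen.
Loads: Singh 3, Ibarra 3, Haddad 3, Ito 3, Andersen 2 — all ≤ 3.

3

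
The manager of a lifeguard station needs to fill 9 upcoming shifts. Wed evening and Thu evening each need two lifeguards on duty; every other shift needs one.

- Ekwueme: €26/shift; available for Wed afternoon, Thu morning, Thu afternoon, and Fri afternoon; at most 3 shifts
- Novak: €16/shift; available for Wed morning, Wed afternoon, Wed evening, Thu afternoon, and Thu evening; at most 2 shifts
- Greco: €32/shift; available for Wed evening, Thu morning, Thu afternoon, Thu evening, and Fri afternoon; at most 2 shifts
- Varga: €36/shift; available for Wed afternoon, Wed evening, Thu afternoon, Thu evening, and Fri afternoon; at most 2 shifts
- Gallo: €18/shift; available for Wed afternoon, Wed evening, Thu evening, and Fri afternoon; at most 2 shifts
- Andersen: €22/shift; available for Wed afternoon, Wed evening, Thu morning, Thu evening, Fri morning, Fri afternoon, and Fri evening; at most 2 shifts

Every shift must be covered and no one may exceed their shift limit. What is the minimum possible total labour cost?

€254

Wed morning can only be covered by Novak, so that assignment is forced.
Fri morning can only be covered by Andersen, so that assignment is forced.
Fri evening can only be covered by Andersen, so that assignment is forced.
Picking the cheapest available lifeguard for each shift independently would cost €200, but that ignores the shift limits.
An optimal schedule: Wed morning→Novak, Wed afternoon→Ekwueme, Wed evening→Gallo+Greco, Thu morning→Ekwueme, Thu afternoon→Novak, Thu evening→Gallo+Greco, Fri morning→Andersen, Fri afternoon→Ekwueme, Fri evening→Andersen.
Total: 16 + 26 + 18 + 32 + 26 + 16 + 18 + 32 + 22 + 26 + 22 = €254.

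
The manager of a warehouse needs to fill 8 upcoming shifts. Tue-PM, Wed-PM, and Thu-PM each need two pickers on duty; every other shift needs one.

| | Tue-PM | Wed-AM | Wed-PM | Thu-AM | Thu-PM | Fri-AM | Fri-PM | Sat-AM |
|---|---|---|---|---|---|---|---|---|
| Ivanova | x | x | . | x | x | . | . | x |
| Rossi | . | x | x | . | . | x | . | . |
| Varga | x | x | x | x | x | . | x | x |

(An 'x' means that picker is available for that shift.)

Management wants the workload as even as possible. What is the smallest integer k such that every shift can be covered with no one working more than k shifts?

4

With 3 pickers and 11 worker-slots to fill, someone must work at least ⌈11/3⌉ = 4 shifts, so k ≥ 4.
k = 4 works: Tue-PM→Ivanova+Varga, Wed-AM→Rossi, Wed-PM→Rossi+Varga, Thu-AM→Ivanova, Thu-PM→Ivanova+Varga, Fri-AM→Rossi, Fri-PM→Varga, Sat-AM→Ivanova.
Loads: Ivanova 4, Rossi 3, Varga 4 — all ≤ 4.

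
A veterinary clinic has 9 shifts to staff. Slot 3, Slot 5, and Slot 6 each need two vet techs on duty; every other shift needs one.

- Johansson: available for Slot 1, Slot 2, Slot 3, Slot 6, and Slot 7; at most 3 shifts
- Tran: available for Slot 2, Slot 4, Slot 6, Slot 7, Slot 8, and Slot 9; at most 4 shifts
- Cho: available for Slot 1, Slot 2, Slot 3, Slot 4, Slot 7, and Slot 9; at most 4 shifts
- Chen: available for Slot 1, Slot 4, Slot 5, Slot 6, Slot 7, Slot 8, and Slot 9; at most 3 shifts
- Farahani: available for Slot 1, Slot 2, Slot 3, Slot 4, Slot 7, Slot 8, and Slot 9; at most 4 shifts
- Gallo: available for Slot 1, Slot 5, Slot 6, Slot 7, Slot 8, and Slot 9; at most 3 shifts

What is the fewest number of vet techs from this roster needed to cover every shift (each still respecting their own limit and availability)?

4

12 slots to fill and no one can take more than 4, so at least ⌈12/4⌉ = 3 vet techs are needed.
Shifts {Slot 3, Slot 5} need 4 slots, but among the vet techs available for them (Johansson, Cho, Chen, Farahani, and Gallo) any 3 together supply at most 3. So 3 vet techs are not enough.
Johansson, Cho, Chen, and Gallo alone can cover everything: Slot 1→Cho, Slot 2→Johansson, Slot 3→Johansson+Cho, Slot 4→Cho, Slot 5→Chen+Gallo, Slot 6→Johansson+Chen, Slot 7→Gallo, Slot 8→Chen, Slot 9→Cho.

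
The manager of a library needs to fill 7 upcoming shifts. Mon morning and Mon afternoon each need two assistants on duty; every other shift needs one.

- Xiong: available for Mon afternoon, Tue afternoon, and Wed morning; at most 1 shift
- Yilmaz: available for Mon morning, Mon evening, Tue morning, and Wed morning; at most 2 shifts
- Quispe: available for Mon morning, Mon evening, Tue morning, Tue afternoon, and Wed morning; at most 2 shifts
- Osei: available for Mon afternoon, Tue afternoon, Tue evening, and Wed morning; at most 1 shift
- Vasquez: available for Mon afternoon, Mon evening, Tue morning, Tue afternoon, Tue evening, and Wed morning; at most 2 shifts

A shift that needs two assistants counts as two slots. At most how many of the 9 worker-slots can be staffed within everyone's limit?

8

Total capacity across all assistants is 1+2+2+1+2 = 8, and 9 slots are needed, so at most 8 can be filled.
An assignment achieving 8: Mon morning→Yilmaz+Quispe, Mon afternoon→Xiong+Vasquez, Mon evening→Yilmaz, Tue morning→Quispe, Tue afternoon→Vasquez, Tue evening→Osei.
Loads: Xiong 1/1, Yilmaz 2/2, Quispe 2/2, Osei 1/1, Vasquez 2/2.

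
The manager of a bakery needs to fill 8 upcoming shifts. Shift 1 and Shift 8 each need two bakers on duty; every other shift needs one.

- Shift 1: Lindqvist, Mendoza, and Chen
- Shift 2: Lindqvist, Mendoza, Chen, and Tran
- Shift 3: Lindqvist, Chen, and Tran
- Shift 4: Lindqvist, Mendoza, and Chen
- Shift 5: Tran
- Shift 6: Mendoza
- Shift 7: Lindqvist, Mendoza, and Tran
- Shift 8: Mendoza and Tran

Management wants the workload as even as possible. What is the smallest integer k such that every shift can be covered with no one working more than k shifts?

3

With 4 bakers and 10 worker-slots to fill, someone must work at least ⌈10/4⌉ = 3 shifts, so k ≥ 3.
k = 3 works: Shift 1→Lindqvist+Mendoza, Shift 2→Chen, Shift 3→Lindqvist, Shift 4→Lindqvist, Shift 5→Tran, Shift 6→Mendoza, Shift 7→Tran, Shift 8→Mendoza+Tran.
Loads: Lindqvist 3, Mendoza 3, Chen 1, Tran 3 — all ≤ 3.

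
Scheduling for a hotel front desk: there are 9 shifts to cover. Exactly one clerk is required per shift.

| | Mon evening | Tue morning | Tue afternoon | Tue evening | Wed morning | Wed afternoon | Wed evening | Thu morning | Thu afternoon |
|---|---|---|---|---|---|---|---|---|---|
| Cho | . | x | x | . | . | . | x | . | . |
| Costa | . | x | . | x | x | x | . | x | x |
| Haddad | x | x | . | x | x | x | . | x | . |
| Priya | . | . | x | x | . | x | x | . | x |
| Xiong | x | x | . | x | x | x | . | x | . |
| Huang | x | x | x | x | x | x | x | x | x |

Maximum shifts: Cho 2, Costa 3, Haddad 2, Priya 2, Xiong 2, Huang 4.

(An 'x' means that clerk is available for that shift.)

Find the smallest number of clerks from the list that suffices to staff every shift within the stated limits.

9 slots to fill and no one can take more than 4, so at least ⌈9/4⌉ = 3 clerks are needed.
Cho, Costa, and Huang alone can cover everything: Mon evening→Huang, Tue morning→Huang, Tue afternoon→Cho, Tue evening→Costa, Wed morning→Costa, Wed afternoon→Costa, Wed evening→Cho, Thu morning→Huang, Thu afternoon→Huang.

3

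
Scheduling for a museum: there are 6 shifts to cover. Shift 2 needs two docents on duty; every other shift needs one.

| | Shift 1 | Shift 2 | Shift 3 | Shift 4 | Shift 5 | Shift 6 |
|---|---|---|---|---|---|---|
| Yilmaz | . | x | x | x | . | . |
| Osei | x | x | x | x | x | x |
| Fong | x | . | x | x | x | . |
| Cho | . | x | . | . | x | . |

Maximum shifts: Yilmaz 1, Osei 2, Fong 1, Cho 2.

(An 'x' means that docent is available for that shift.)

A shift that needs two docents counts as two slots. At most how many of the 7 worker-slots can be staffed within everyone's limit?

6

Total capacity across all docents is 1+2+1+2 = 6, and 7 slots are needed, so at most 6 can be filled.
An assignment achieving 6: Shift 1→Osei, Shift 2→Yilmaz+Cho, Shift 3→Fong, Shift 5→Cho, Shift 6→Osei.
Loads: Yilmaz 1/1, Osei 2/2, Fong 1/1, Cho 2/2.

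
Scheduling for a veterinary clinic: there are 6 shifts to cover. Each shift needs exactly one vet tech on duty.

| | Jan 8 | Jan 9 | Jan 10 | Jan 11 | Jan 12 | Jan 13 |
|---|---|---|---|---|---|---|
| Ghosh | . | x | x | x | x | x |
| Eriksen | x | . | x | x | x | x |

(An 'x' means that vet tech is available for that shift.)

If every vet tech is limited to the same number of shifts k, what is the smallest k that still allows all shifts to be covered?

3

With 2 vet techs and 6 worker-slots to fill, someone must work at least ⌈6/2⌉ = 3 shifts, so k ≥ 3.
k = 3 works: Jan 8→Eriksen, Jan 9→Ghosh, Jan 10→Ghosh, Jan 11→Ghosh, Jan 12→Eriksen, Jan 13→Eriksen.
Loads: Ghosh 3, Eriksen 3 — all ≤ 3.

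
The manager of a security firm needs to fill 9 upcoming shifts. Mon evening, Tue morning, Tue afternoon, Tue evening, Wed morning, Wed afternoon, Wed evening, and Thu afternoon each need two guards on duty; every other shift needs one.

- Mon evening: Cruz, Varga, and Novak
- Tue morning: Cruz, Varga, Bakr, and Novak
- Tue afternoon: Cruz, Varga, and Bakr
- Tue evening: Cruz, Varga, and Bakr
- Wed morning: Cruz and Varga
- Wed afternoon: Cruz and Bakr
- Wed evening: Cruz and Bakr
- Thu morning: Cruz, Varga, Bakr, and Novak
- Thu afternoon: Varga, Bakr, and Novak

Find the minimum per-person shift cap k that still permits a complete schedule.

With 4 guards and 17 worker-slots to fill, someone must work at least ⌈17/4⌉ = 5 shifts, so k ≥ 5.
k = 5 works: Mon evening→Cruz+Varga, Tue morning→Bakr+Novak, Tue afternoon→Cruz+Varga, Tue evening→Varga+Bakr, Wed morning→Cruz+Varga, Wed afternoon→Cruz+Bakr, Wed evening→Cruz+Bakr, Thu morning→Novak, Thu afternoon→Varga+Bakr.
Loads: Cruz 5, Varga 5, Bakr 5, Novak 2 — all ≤ 5.

5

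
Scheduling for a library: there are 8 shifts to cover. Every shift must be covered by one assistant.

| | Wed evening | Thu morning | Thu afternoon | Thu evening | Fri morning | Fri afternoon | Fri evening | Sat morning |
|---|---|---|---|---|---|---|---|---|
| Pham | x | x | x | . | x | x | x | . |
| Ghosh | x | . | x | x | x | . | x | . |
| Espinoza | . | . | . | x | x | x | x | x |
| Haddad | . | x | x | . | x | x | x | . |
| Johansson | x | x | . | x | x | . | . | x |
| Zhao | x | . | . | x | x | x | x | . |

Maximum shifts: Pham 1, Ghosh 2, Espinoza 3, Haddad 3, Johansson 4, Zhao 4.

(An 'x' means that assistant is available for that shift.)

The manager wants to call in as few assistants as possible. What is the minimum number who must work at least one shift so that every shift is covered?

3

8 slots to fill and no one can take more than 4, so at least ⌈8/4⌉ = 2 assistants are needed.
No set of 2 assistants can cover every shift (each such set leaves at least one shift with no one available or exceeds a cap).
Pham, Espinoza, and Johansson alone can cover everything: Wed evening→Johansson, Thu morning→Johansson, Thu afternoon→Pham, Thu evening→Espinoza, Fri morning→Johansson, Fri afternoon→Espinoza, Fri evening→Espinoza, Sat morning→Johansson.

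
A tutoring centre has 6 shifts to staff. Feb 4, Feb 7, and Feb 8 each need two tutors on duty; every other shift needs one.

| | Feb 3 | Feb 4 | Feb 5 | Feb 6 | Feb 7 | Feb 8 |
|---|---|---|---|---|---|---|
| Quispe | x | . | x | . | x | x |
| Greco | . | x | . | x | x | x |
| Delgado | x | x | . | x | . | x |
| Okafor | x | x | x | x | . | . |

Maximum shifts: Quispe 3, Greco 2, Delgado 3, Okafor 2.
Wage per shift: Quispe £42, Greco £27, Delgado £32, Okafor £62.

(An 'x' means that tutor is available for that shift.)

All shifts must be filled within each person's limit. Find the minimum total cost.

£338

Feb 7 can only be covered by Quispe and Greco, so that assignment is forced.
Picking the cheapest available tutor for each shift independently would cost £288, but that ignores the shift limits.
An optimal schedule: Feb 3→Quispe, Feb 4→Delgado+Okafor, Feb 5→Quispe, Feb 6→Delgado, Feb 7→Quispe+Greco, Feb 8→Greco+Delgado.
Total: 42 + 32 + 62 + 42 + 32 + 42 + 27 + 27 + 32 = £338.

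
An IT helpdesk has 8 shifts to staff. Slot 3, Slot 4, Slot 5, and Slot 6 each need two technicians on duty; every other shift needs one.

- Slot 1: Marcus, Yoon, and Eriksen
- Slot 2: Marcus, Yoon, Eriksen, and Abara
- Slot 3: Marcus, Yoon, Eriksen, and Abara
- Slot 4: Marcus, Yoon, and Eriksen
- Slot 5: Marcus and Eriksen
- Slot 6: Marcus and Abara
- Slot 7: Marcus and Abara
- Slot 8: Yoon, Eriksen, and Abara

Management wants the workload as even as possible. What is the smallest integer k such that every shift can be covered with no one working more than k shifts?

With 4 technicians and 12 worker-slots to fill, someone must work at least ⌈12/4⌉ = 3 shifts, so k ≥ 3.
k = 3 works: Slot 1→Yoon, Slot 2→Abara, Slot 3→Eriksen+Abara, Slot 4→Yoon+Eriksen, Slot 5→Marcus+Eriksen, Slot 6→Marcus+Abara, Slot 7→Marcus, Slot 8→Yoon.
Loads: Marcus 3, Yoon 3, Eriksen 3, Abara 3 — all ≤ 3.

3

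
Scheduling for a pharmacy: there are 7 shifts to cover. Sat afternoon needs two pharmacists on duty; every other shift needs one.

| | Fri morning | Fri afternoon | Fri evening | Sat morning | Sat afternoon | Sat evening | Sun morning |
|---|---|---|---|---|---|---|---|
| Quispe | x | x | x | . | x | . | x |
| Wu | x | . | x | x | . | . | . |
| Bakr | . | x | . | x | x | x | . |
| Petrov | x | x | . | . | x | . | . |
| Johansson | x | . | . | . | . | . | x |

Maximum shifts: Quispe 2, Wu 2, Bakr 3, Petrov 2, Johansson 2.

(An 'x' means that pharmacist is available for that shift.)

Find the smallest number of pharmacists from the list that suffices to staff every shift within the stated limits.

8 slots to fill and no one can take more than 3, so at least ⌈8/3⌉ = 3 pharmacists are needed.
Any 3 pharmacists together have capacity at most 3+2+2 = 7 < 8 slots, so 3 can never suffice.
Quispe, Wu, Bakr, and Petrov alone can cover everything: Fri morning→Wu, Fri afternoon→Bakr, Fri evening→Quispe, Sat morning→Wu, Sat afternoon→Bakr+Petrov, Sat evening→Bakr, Sun morning→Quispe.

4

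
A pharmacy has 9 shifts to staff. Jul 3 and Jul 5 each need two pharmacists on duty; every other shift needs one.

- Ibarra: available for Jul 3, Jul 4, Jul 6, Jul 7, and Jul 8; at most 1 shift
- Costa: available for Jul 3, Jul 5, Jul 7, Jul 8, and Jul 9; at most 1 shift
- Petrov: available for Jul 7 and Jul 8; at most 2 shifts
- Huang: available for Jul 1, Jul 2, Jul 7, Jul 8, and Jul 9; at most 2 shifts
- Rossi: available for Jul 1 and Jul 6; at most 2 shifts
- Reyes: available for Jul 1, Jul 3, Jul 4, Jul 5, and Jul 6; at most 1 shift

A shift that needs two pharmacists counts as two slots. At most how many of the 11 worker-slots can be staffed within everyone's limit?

Total capacity across all pharmacists is 1+1+2+2+2+1 = 9, and 11 slots are needed, so at most 9 can be filled.
An assignment achieving 9: Jul 1→Rossi, Jul 2→Huang, Jul 4→Ibarra, Jul 5→Costa+Reyes, Jul 6→Rossi, Jul 7→Petrov, Jul 8→Petrov, Jul 9→Huang.
Loads: Ibarra 1/1, Costa 1/1, Petrov 2/2, Huang 2/2, Rossi 2/2, Reyes 1/1.

9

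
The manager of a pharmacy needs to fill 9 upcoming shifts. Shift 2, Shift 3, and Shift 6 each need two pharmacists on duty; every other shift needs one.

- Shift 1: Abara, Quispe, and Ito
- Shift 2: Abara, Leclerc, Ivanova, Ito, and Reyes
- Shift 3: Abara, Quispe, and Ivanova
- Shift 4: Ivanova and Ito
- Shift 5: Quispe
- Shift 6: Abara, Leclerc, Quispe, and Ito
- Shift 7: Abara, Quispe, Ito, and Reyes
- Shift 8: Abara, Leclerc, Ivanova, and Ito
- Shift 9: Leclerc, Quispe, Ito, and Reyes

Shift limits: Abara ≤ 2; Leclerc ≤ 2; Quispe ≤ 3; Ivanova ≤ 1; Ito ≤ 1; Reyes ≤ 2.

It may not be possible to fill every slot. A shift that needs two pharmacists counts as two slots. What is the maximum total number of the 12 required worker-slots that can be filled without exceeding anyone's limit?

11

Total capacity across all pharmacists is 2+2+3+1+1+2 = 11, and 12 slots are needed, so at most 11 can be filled.
An assignment achieving 11: Shift 1→Abara, Shift 2→Reyes, Shift 3→Abara+Quispe, Shift 4→Ivanova, Shift 5→Quispe, Shift 6→Leclerc+Quispe, Shift 7→Ito, Shift 8→Leclerc, Shift 9→Reyes.
Loads: Abara 2/2, Leclerc 2/2, Quispe 3/3, Ivanova 1/1, Ito 1/1, Reyes 2/2.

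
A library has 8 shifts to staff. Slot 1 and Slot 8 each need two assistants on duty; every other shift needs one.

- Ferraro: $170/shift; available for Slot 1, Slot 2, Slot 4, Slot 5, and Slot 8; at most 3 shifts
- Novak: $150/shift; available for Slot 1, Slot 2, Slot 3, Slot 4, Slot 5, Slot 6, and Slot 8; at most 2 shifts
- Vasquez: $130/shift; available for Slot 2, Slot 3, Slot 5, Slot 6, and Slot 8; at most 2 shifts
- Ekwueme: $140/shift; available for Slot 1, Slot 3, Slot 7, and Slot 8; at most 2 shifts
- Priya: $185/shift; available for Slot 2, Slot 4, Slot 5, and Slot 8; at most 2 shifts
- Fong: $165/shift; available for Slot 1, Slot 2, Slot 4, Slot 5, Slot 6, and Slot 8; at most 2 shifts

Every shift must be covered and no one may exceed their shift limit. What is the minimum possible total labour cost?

Slot 7 can only be covered by Ekwueme, so that assignment is forced.
Picking the cheapest available assistant for each shift independently would cost $1370, but that ignores the shift limits.
An optimal schedule: Slot 1→Ekwueme+Ferraro, Slot 2→Novak, Slot 3→Vasquez, Slot 4→Novak, Slot 5→Fong, Slot 6→Vasquez, Slot 7→Ekwueme, Slot 8→Fong+Ferraro.
Total: 140 + 170 + 150 + 130 + 150 + 165 + 130 + 140 + 165 + 170 = $1510.

$1510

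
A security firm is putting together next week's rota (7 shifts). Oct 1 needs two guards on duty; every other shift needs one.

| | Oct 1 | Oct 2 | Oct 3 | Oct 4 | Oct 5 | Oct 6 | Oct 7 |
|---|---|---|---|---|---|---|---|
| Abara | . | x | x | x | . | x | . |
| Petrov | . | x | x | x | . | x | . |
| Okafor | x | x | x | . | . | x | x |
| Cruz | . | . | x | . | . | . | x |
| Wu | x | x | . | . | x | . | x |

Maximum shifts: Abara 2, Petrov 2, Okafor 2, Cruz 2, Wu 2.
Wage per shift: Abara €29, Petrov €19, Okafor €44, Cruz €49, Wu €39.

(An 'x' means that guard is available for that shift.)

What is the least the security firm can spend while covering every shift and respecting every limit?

€262

Oct 1 can only be covered by Okafor and Wu, so that assignment is forced.
Oct 5 can only be covered by Wu, so that assignment is forced.
Picking the cheapest available guard for each shift independently would cost €237, but that ignores the shift limits.
An optimal schedule: Oct 1→Okafor+Wu, Oct 2→Petrov, Oct 3→Petrov, Oct 4→Abara, Oct 5→Wu, Oct 6→Abara, Oct 7→Okafor.
Total: 44 + 39 + 19 + 19 + 29 + 39 + 29 + 44 = €262.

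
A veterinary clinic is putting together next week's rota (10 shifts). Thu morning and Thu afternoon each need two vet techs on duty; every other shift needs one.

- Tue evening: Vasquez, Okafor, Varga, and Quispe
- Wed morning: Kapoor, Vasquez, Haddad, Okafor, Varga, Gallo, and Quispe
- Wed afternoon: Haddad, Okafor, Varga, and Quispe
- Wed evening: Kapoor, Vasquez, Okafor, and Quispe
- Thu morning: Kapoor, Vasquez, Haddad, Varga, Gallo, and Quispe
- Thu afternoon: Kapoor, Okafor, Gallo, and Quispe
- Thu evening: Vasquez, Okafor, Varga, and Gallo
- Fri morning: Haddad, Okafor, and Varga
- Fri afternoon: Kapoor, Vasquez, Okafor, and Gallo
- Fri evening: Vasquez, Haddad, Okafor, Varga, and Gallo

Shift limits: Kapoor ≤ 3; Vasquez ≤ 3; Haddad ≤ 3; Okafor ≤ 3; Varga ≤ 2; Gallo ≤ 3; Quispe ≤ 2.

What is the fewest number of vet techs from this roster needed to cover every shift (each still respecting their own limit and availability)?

4

12 slots to fill and no one can take more than 3, so at least ⌈12/3⌉ = 4 vet techs are needed.
Kapoor, Vasquez, Haddad, and Okafor alone can cover everything: Tue evening→Vasquez, Wed morning→Okafor, Wed afternoon→Haddad, Wed evening→Kapoor, Thu morning→Kapoor+Vasquez, Thu afternoon→Kapoor+Okafor, Thu evening→Vasquez, Fri morning→Haddad, Fri afternoon→Okafor, Fri evening→Haddad.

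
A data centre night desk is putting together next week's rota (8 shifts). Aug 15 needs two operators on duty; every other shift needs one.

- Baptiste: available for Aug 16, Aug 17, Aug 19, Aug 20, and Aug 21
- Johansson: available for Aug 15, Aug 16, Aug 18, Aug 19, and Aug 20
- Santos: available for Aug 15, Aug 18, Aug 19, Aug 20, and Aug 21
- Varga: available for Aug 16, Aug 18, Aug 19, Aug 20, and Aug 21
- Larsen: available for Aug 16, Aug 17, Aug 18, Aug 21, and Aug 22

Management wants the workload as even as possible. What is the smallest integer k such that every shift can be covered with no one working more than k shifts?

With 5 operators and 9 worker-slots to fill, someone must work at least ⌈9/5⌉ = 2 shifts, so k ≥ 2.
k = 2 works: Aug 15→Johansson+Santos, Aug 16→Baptiste, Aug 17→Baptiste, Aug 18→Johansson, Aug 19→Santos, Aug 20→Varga, Aug 21→Varga, Aug 22→Larsen.
Loads: Baptiste 2, Johansson 2, Santos 2, Varga 2, Larsen 1 — all ≤ 2.

2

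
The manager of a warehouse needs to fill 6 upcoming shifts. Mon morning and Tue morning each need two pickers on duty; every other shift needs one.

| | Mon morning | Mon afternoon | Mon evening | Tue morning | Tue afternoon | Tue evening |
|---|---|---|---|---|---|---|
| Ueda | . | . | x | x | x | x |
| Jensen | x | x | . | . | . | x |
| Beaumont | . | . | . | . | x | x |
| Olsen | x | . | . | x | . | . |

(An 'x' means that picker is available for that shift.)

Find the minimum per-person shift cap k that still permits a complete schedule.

With 4 pickers and 8 worker-slots to fill, someone must work at least ⌈8/4⌉ = 2 shifts, so k ≥ 2.
k = 2 works: Mon morning→Jensen+Olsen, Mon afternoon→Jensen, Mon evening→Ueda, Tue morning→Ueda+Olsen, Tue afternoon→Beaumont, Tue evening→Beaumont.
Loads: Ueda 2, Jensen 2, Beaumont 2, Olsen 2 — all ≤ 2.

2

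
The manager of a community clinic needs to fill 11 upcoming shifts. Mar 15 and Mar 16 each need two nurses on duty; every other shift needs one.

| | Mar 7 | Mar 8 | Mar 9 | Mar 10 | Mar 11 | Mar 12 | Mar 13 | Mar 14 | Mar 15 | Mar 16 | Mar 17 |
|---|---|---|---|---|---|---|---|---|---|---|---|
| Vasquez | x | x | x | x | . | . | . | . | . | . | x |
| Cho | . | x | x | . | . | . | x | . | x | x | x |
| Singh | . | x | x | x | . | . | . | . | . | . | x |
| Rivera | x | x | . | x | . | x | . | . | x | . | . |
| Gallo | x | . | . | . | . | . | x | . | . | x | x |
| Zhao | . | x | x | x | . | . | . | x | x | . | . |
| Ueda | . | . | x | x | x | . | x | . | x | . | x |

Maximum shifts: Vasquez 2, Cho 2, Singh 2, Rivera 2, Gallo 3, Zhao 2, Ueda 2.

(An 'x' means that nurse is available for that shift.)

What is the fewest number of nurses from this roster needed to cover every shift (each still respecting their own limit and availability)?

13 slots to fill and no one can take more than 3, so at least ⌈13/3⌉ = 5 nurses are needed.
Any 5 nurses together have capacity at most 3+2+2+2+2 = 11 < 13 slots, so 5 can never suffice.
Vasquez, Cho, Rivera, Gallo, Zhao, and Ueda alone can cover everything: Mar 7→Vasquez, Mar 8→Vasquez, Mar 9→Cho, Mar 10→Rivera, Mar 11→Ueda, Mar 12→Rivera, Mar 13→Gallo, Mar 14→Zhao, Mar 15→Zhao+Ueda, Mar 16→Cho+Gallo, Mar 17→Gallo.

6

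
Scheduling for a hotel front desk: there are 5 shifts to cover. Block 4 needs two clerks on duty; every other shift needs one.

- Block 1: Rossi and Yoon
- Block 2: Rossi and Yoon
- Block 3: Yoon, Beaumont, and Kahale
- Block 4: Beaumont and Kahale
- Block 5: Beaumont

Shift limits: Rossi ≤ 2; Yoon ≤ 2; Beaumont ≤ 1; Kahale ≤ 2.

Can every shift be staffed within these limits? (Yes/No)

Total capacity is 7 and 6 slots are needed, so capacity alone doesn't rule it out.
Shifts {Block 4, Block 5} need 3 worker-slots in total, but the clerks available for any of those shifts (Beaumont and Kahale) can supply at most 2 among them. So no valid schedule exists.

No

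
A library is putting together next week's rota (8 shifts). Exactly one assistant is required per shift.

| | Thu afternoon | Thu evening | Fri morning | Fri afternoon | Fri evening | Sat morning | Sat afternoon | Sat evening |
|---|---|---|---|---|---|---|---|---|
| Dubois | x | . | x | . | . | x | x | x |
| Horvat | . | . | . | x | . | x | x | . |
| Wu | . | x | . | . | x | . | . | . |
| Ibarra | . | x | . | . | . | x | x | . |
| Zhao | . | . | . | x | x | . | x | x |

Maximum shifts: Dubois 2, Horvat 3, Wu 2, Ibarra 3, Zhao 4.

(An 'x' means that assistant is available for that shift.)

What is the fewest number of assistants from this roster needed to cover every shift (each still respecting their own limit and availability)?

8 slots to fill and no one can take more than 4, so at least ⌈8/4⌉ = 2 assistants are needed.
Any 2 assistants together have capacity at most 4+3 = 7 < 8 slots, so 2 can never suffice.
Dubois, Ibarra, and Zhao alone can cover everything: Thu afternoon→Dubois, Thu evening→Ibarra, Fri morning→Dubois, Fri afternoon→Zhao, Fri evening→Zhao, Sat morning→Ibarra, Sat afternoon→Ibarra, Sat evening→Zhao.

3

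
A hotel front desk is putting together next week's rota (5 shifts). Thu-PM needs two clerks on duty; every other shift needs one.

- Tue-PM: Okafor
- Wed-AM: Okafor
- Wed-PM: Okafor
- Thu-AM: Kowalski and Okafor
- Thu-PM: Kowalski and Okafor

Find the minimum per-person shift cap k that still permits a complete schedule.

4

With 2 clerks and 6 worker-slots to fill, someone must work at least ⌈6/2⌉ = 3 shifts, so k ≥ 3.
k = 3 fails: Shifts {Tue-PM, Wed-AM, Wed-PM, Thu-PM} need 5 worker-slots in total, but the clerks available for any of those shifts (Kowalski and Okafor) can supply at most 4 among them. So no valid schedule exists.
k = 4 works: Tue-PM→Okafor, Wed-AM→Okafor, Wed-PM→Okafor, Thu-AM→Kowalski, Thu-PM→Kowalski+Okafor.
Loads: Kowalski 2, Okafor 4 — all ≤ 4.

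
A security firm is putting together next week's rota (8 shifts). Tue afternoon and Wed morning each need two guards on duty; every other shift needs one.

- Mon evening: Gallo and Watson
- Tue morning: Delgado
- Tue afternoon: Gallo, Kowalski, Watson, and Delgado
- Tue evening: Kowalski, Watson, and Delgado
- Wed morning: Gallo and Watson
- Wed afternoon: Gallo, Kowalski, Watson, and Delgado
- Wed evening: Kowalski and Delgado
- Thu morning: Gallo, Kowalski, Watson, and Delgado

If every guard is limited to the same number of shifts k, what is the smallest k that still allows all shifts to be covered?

With 4 guards and 10 worker-slots to fill, someone must work at least ⌈10/4⌉ = 3 shifts, so k ≥ 3.
k = 3 works: Mon evening→Gallo, Tue morning→Delgado, Tue afternoon→Watson+Delgado, Tue evening→Kowalski, Wed morning→Gallo+Watson, Wed afternoon→Gallo, Wed evening→Kowalski, Thu morning→Kowalski.
Loads: Gallo 3, Kowalski 3, Watson 2, Delgado 2 — all ≤ 3.

3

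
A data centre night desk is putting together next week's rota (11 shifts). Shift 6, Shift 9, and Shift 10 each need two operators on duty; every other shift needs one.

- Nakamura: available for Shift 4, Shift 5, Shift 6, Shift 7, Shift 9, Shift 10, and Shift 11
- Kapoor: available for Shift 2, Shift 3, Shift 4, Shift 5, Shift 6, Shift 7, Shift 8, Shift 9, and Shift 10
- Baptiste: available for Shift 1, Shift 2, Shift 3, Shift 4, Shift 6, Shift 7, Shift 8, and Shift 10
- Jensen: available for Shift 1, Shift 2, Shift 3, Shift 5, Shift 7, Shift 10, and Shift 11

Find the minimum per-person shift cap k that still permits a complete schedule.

With 4 operators and 14 worker-slots to fill, someone must work at least ⌈14/4⌉ = 4 shifts, so k ≥ 4.
k = 4 works: Shift 1→Baptiste, Shift 2→Kapoor, Shift 3→Kapoor, Shift 4→Nakamura, Shift 5→Jensen, Shift 6→Nakamura+Baptiste, Shift 7→Baptiste, Shift 8→Kapoor, Shift 9→Nakamura+Kapoor, Shift 10→Baptiste+Jensen, Shift 11→Nakamura.
Loads: Nakamura 4, Kapoor 4, Baptiste 4, Jensen 2 — all ≤ 4.

4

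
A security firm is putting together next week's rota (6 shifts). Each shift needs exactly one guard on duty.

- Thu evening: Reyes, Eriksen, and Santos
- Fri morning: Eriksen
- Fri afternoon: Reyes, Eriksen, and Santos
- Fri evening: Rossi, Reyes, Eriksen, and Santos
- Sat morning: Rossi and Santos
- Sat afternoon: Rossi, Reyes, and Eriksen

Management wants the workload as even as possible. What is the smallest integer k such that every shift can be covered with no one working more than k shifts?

2

With 4 guards and 6 worker-slots to fill, someone must work at least ⌈6/4⌉ = 2 shifts, so k ≥ 2.
k = 2 works: Thu evening→Reyes, Fri morning→Eriksen, Fri afternoon→Reyes, Fri evening→Eriksen, Sat morning→Rossi, Sat afternoon→Rossi.
Loads: Rossi 2, Reyes 2, Eriksen 2, Santos 0 — all ≤ 2.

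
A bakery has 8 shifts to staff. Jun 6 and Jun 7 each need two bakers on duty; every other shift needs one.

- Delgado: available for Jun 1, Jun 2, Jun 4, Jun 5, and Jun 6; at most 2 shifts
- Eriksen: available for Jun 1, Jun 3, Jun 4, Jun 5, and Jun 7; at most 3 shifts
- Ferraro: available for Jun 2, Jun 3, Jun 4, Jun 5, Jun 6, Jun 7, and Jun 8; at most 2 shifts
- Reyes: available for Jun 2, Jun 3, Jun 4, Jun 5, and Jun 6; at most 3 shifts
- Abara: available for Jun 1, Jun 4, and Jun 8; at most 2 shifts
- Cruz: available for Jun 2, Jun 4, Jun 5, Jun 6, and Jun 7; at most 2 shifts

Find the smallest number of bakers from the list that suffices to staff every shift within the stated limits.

10 slots to fill and no one can take more than 3, so at least ⌈10/3⌉ = 4 bakers are needed.
Delgado, Eriksen, Ferraro, and Reyes alone can cover everything: Jun 1→Delgado, Jun 2→Reyes, Jun 3→Eriksen, Jun 4→Eriksen, Jun 5→Reyes, Jun 6→Delgado+Reyes, Jun 7→Eriksen+Ferraro, Jun 8→Ferraro.

4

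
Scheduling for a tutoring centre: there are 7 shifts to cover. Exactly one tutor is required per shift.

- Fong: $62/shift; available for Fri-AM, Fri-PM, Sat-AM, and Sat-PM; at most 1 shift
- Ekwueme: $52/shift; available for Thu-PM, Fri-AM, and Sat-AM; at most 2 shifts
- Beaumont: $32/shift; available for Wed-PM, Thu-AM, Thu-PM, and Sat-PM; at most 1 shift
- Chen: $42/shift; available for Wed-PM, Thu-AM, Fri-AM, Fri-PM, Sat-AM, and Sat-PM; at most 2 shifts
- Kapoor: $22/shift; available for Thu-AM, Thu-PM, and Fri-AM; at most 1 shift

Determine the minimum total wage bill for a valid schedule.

Picking the cheapest available tutor for each shift independently would cost $214, but that ignores the shift limits.
An optimal schedule: Wed-PM→Beaumont, Thu-AM→Chen, Thu-PM→Ekwueme, Fri-AM→Kapoor, Fri-PM→Fong, Sat-AM→Ekwueme, Sat-PM→Chen.
Total: 32 + 42 + 52 + 22 + 62 + 52 + 42 = $304.

$304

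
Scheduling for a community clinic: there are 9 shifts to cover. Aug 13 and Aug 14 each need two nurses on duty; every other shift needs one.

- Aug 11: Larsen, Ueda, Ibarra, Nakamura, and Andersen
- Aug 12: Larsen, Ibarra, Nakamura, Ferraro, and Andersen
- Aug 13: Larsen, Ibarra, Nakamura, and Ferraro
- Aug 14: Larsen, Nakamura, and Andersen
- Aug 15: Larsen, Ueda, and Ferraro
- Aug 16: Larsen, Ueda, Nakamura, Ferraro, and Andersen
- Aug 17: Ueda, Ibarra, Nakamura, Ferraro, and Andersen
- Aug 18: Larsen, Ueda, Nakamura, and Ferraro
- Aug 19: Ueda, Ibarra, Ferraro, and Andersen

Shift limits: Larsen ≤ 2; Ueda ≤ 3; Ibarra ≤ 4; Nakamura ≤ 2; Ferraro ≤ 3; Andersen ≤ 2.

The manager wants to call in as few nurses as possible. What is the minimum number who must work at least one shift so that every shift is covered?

11 slots to fill and no one can take more than 4, so at least ⌈11/4⌉ = 3 nurses are needed.
Any 3 nurses together have capacity at most 4+3+3 = 10 < 11 slots, so 3 can never suffice.
Larsen, Ueda, Ibarra, and Nakamura alone can cover everything: Aug 11→Ibarra, Aug 12→Ibarra, Aug 13→Ibarra+Nakamura, Aug 14→Larsen+Nakamura, Aug 15→Larsen, Aug 16→Ueda, Aug 17→Ibarra, Aug 18→Ueda, Aug 19→Ueda.

4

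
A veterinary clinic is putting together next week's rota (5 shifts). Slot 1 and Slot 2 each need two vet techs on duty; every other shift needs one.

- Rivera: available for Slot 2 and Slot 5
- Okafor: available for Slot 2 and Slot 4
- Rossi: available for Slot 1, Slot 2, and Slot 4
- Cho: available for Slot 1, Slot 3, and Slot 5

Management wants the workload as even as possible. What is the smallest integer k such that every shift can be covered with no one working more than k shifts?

With 4 vet techs and 7 worker-slots to fill, someone must work at least ⌈7/4⌉ = 2 shifts, so k ≥ 2.
k = 2 works: Slot 1→Rossi+Cho, Slot 2→Rivera+Okafor, Slot 3→Cho, Slot 4→Okafor, Slot 5→Rivera.
Loads: Rivera 2, Okafor 2, Rossi 1, Cho 2 — all ≤ 2.

2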